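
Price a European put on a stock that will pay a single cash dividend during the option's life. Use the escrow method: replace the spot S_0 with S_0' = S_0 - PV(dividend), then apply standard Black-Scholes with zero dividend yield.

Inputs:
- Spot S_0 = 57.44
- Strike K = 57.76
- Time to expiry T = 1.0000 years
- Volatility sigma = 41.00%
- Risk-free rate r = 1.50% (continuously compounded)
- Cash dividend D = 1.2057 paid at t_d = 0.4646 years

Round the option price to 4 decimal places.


Answer: Price = 9.5211

Derivation:
PV(D) = D * exp(-r * t_d) = 1.2057 * 0.99305523 = 1.19732669
S_0' = S_0 - PV(D) = 57.4400 - 1.19732669 = 56.24267331
d1 = (ln(S_0'/K) + (r + sigma^2/2)*T) / (sigma*sqrt(T)) = 0.17665679
d2 = d1 - sigma*sqrt(T) = -0.23334321
exp(-rT) = 0.98511194
N(-d1) = 0.42988899; N(-d2) = 0.59225254
P = K * exp(-rT) * N(-d2) - S_0' * N(-d1) = 57.7600 * 0.98511194 * 0.59225254 - 56.24267331 * 0.42988899 = 9.5211


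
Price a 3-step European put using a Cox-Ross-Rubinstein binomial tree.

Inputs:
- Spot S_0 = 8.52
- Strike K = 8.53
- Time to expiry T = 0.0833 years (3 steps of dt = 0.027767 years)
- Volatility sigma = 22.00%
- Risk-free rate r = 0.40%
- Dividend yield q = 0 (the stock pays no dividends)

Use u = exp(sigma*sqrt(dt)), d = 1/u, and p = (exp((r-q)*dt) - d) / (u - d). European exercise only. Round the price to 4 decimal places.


Answer: Price = V(0,0) = 0.2379

Derivation:
dt = T/N = 0.027767
u = exp(sigma*sqrt(dt)) = 1.037340; d = 1/u = 0.964004
p = (exp((r-q)*dt) - d) / (u - d) = 0.492351
Discount per step: exp(-r*dt) = 0.999889
Stock lattice S(k, i) with i counting down-moves:
  k=0: S(0,0) = 8.5200
  k=1: S(1,0) = 8.8381; S(1,1) = 8.2133
  k=2: S(2,0) = 9.1681; S(2,1) = 8.5200; S(2,2) = 7.9177
  k=3: S(3,0) = 9.5105; S(3,1) = 8.8381; S(3,2) = 8.2133; S(3,3) = 7.6327
Terminal payoffs V(N, i) = max(K - S_T, 0):
  V(3,0) = 0.000000; V(3,1) = 0.000000; V(3,2) = 0.316682; V(3,3) = 0.897325
Backward induction: V(k, i) = exp(-r*dt) * [p * V(k+1, i) + (1-p) * V(k+1, i+1)].
  V(2,0) = exp(-r*dt) * [p*0.000000 + (1-p)*0.000000] = 0.000000
  V(2,1) = exp(-r*dt) * [p*0.000000 + (1-p)*0.316682] = 0.160745
  V(2,2) = exp(-r*dt) * [p*0.316682 + (1-p)*0.897325] = 0.611377
  V(1,0) = exp(-r*dt) * [p*0.000000 + (1-p)*0.160745] = 0.081593
  V(1,1) = exp(-r*dt) * [p*0.160745 + (1-p)*0.611377] = 0.389465
  V(0,0) = exp(-r*dt) * [p*0.081593 + (1-p)*0.389465] = 0.237858


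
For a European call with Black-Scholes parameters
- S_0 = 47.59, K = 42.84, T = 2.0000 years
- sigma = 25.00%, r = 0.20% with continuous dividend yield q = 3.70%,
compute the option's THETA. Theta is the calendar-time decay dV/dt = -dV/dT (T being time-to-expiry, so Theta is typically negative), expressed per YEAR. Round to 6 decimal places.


Answer: Theta = -0.544598

Derivation:
d1 = 0.2761970671; d2 = -0.0773563235
phi(d1) = 0.3840122050; exp(-qT) = 0.9286716938; exp(-rT) = 0.9960079893
Theta = -S*exp(-qT)*phi(d1)*sigma/(2*sqrt(T)) - r*K*exp(-rT)*N(d2) + q*S*exp(-qT)*N(d1)
N(d1) = 0.6088016451; N(d2) = 0.4691700427; sqrt(T) = 1.4142135624
Term 1 = -47.5900 * 0.9286716938 * 0.3840122050 * 0.2500 / (2 * 1.4142135624) = -1.5000922108
Term 2 = -0.0020 * 42.8400 * 0.9960079893 * 0.4691700427 = -0.0400380165
Term 3 = 0.0370 * 47.5900 * 0.9286716938 * 0.6088016451 = 0.9955325275
Theta = -1.5000922108 + (-0.0400380165) + (0.9955325275) = -0.544598


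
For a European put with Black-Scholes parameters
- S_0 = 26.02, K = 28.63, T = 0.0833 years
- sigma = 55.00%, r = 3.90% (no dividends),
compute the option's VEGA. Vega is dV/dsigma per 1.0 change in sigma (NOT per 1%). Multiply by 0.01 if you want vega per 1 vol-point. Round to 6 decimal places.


Answer: Vega = 2.640845

Derivation:
d1 = -0.5023436988; d2 = -0.6610832654
phi(d1) = 0.3516520351; exp(-qT) = 1.0000000000; exp(-rT) = 0.9967565713
Vega = S * exp(-qT) * phi(d1) * sqrt(T) = 26.0200 * 1.0000000000 * 0.3516520351 * 0.2886173938 = 2.640845


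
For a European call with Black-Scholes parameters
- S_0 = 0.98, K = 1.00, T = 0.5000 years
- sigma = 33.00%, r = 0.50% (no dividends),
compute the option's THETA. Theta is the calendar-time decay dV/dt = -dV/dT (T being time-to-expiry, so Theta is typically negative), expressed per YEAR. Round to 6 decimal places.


d1 = 0.0408077438; d2 = -0.1925374940
phi(d1) = 0.3986102450; exp(-qT) = 1.0000000000; exp(-rT) = 0.9975031224
Theta = -S*exp(-qT)*phi(d1)*sigma/(2*sqrt(T)) - r*K*exp(-rT)*N(d2) + q*S*exp(-qT)*N(d1)
N(d1) = 0.5162754171; N(d2) = 0.4236606007; sqrt(T) = 0.7071067812
Term 1 = -0.9800 * 1.0000000000 * 0.3986102450 * 0.3300 / (2 * 0.7071067812) = -0.0911535264
Term 2 = -0.0050 * 1.0000 * 0.9975031224 * 0.4236606007 = -0.0021130139
Term 3 = 0 (no dividend yield, q = 0)
Theta = -0.0911535264 + (-0.0021130139) + (0.0000000000) = -0.093267

Answer: Theta = -0.093267


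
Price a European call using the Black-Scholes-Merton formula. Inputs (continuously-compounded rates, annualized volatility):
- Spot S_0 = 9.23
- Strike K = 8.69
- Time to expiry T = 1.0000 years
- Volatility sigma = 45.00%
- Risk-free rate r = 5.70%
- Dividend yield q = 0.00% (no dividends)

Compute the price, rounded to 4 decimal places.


Answer: Price = 2.1144

Derivation:
d1 = (ln(S/K) + (r - q + 0.5*sigma^2) * T) / (sigma * sqrt(T)) = 0.48563580
d2 = d1 - sigma * sqrt(T) = 0.03563580
exp(-rT) = 0.94459407; exp(-qT) = 1.00000000
C = S_0 * exp(-qT) * N(d1) - K * exp(-rT) * N(d2)
N(d1) = 0.68638729; N(d2) = 0.51421362
C = 9.2300 * 1.00000000 * 0.68638729 - 8.6900 * 0.94459407 * 0.51421362 = 2.1144


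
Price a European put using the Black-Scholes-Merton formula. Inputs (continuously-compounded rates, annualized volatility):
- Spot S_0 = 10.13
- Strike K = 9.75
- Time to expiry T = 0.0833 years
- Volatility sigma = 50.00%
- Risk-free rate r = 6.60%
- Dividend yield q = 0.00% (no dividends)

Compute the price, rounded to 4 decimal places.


Answer: Price = 0.3794

Derivation:
d1 = (ln(S/K) + (r - q + 0.5*sigma^2) * T) / (sigma * sqrt(T)) = 0.37519799
d2 = d1 - sigma * sqrt(T) = 0.23088929
exp(-rT) = 0.99451729; exp(-qT) = 1.00000000
P = K * exp(-rT) * N(-d2) - S_0 * exp(-qT) * N(-d1)
N(-d1) = 0.35375661; N(-d2) = 0.40870040
P = 9.7500 * 0.99451729 * 0.40870040 - 10.1300 * 1.00000000 * 0.35375661 = 0.3794


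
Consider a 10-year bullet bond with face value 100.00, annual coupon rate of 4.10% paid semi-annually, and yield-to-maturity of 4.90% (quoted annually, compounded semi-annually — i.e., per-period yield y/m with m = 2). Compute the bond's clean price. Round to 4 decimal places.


Answer: Price = 93.7348

Derivation:
Coupon per period c = face * coupon_rate / m = 2.050000
Periods per year m = 2; per-period yield y/m = 0.024500
Number of cashflows N = 20
Cashflows (t years, CF_t, discount factor 1/(1+y/m)^(m*t), PV):
  t = 0.5000: CF_t = 2.050000, DF = 0.976086, PV = 2.000976
  t = 1.0000: CF_t = 2.050000, DF = 0.952744, PV = 1.953125
  t = 1.5000: CF_t = 2.050000, DF = 0.929960, PV = 1.906417
  t = 2.0000: CF_t = 2.050000, DF = 0.907721, PV = 1.860827
  t = 2.5000: CF_t = 2.050000, DF = 0.886013, PV = 1.816327
  t = 3.0000: CF_t = 2.050000, DF = 0.864825, PV = 1.772891
  t = 3.5000: CF_t = 2.050000, DF = 0.844143, PV = 1.730494
  t = 4.0000: CF_t = 2.050000, DF = 0.823957, PV = 1.689111
  t = 4.5000: CF_t = 2.050000, DF = 0.804252, PV = 1.648717
  t = 5.0000: CF_t = 2.050000, DF = 0.785019, PV = 1.609290
  t = 5.5000: CF_t = 2.050000, DF = 0.766246, PV = 1.570805
  t = 6.0000: CF_t = 2.050000, DF = 0.747922, PV = 1.533241
  t = 6.5000: CF_t = 2.050000, DF = 0.730036, PV = 1.496575
  t = 7.0000: CF_t = 2.050000, DF = 0.712578, PV = 1.460785
  t = 7.5000: CF_t = 2.050000, DF = 0.695538, PV = 1.425852
  t = 8.0000: CF_t = 2.050000, DF = 0.678904, PV = 1.391754
  t = 8.5000: CF_t = 2.050000, DF = 0.662669, PV = 1.358471
  t = 9.0000: CF_t = 2.050000, DF = 0.646822, PV = 1.325985
  t = 9.5000: CF_t = 2.050000, DF = 0.631354, PV = 1.294275
  t = 10.0000: CF_t = 102.050000, DF = 0.616255, PV = 62.888865
Price P = sum_t PV_t = 93.734782


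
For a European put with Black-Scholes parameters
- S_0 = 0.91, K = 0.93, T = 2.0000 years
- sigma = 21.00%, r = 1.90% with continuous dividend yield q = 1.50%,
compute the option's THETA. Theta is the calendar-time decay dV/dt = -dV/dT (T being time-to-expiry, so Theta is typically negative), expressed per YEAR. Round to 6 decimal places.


d1 = 0.1022274825; d2 = -0.1947573656
phi(d1) = 0.3968631523; exp(-qT) = 0.9704455335; exp(-rT) = 0.9627129409
Theta = -S*exp(-qT)*phi(d1)*sigma/(2*sqrt(T)) + r*K*exp(-rT)*N(-d2) - q*S*exp(-qT)*N(-d1)
N(-d1) = 0.4592880571; N(-d2) = 0.5772085498; sqrt(T) = 1.4142135624
Term 1 = -0.9100 * 0.9704455335 * 0.3968631523 * 0.2100 / (2 * 1.4142135624) = -0.0260212189
Term 2 = 0.0190 * 0.9300 * 0.9627129409 * 0.5772085498 = 0.0098189741
Term 3 = -0.0150 * 0.9100 * 0.9704455335 * 0.4592880571 = -0.0060839967
Theta = -0.0260212189 + (0.0098189741) + (-0.0060839967) = -0.022286

Answer: Theta = -0.022286


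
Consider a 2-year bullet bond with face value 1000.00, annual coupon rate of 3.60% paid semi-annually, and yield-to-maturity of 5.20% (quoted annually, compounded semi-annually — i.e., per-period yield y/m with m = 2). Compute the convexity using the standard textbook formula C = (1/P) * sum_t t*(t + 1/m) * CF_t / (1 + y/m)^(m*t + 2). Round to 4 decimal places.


Coupon per period c = face * coupon_rate / m = 18.000000
Periods per year m = 2; per-period yield y/m = 0.026000
Number of cashflows N = 4
Cashflows (t years, CF_t, discount factor 1/(1+y/m)^(m*t), PV):
  t = 0.5000: CF_t = 18.000000, DF = 0.974659, PV = 17.543860
  t = 1.0000: CF_t = 18.000000, DF = 0.949960, PV = 17.099278
  t = 1.5000: CF_t = 18.000000, DF = 0.925887, PV = 16.665963
  t = 2.0000: CF_t = 1018.000000, DF = 0.902424, PV = 918.667463
Price P = sum_t PV_t = 969.976564
Convexity numerator sum_t t*(t + 1/m) * CF_t / (1+y/m)^(m*t + 2):
  t = 0.5000: term = 8.332982
  t = 1.0000: term = 24.365444
  t = 1.5000: term = 47.495991
  t = 2.0000: term = 4363.486309
Convexity = (1/P) * sum = 4443.680726 / 969.976564 = 4.581225

Answer: Convexity = 4.5812


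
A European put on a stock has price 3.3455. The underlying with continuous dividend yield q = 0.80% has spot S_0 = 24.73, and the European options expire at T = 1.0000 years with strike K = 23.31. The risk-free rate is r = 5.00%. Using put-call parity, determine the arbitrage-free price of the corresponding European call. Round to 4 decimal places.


Put-call parity: C - P = S_0 * exp(-qT) - K * exp(-rT).
S_0 * exp(-qT) = 24.7300 * 0.99203191 = 24.53294925
K * exp(-rT) = 23.3100 * 0.95122942 = 22.17315789
C = P + S*exp(-qT) - K*exp(-rT)
C = 3.3455 + 24.53294925 - 22.17315789 = 5.7053

Answer: Call price = 5.7053


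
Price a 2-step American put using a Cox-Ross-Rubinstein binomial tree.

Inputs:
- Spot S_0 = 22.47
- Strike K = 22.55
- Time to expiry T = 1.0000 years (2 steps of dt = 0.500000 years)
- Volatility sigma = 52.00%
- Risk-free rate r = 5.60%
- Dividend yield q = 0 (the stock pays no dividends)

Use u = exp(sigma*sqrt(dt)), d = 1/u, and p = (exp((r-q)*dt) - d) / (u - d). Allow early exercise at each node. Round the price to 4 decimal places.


Answer: Price = V(0,0) = 3.7802

Derivation:
dt = T/N = 0.500000
u = exp(sigma*sqrt(dt)) = 1.444402; d = 1/u = 0.692328
p = (exp((r-q)*dt) - d) / (u - d) = 0.446854
Discount per step: exp(-r*dt) = 0.972388
Stock lattice S(k, i) with i counting down-moves:
  k=0: S(0,0) = 22.4700
  k=1: S(1,0) = 32.4557; S(1,1) = 15.5566
  k=2: S(2,0) = 46.8791; S(2,1) = 22.4700; S(2,2) = 10.7703
Terminal payoffs V(N, i) = max(K - S_T, 0):
  V(2,0) = 0.000000; V(2,1) = 0.080000; V(2,2) = 11.779725
Backward induction: V(k, i) = exp(-r*dt) * [p * V(k+1, i) + (1-p) * V(k+1, i+1)]; then take max(V_cont, immediate exercise) for American.
  V(1,0) = exp(-r*dt) * [p*0.000000 + (1-p)*0.080000] = 0.043030; exercise = 0.000000; V(1,0) = max -> 0.043030
  V(1,1) = exp(-r*dt) * [p*0.080000 + (1-p)*11.779725] = 6.370749; exercise = 6.993391; V(1,1) = max -> 6.993391
  V(0,0) = exp(-r*dt) * [p*0.043030 + (1-p)*6.993391] = 3.780248; exercise = 0.080000; V(0,0) = max -> 3.780248


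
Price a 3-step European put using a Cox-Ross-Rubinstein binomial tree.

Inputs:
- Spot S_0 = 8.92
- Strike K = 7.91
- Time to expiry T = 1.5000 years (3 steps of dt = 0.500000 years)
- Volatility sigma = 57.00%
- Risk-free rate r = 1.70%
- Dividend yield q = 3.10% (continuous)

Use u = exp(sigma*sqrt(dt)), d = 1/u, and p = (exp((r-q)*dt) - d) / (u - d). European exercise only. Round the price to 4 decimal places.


Answer: Price = V(0,0) = 1.9747

Derivation:
dt = T/N = 0.500000
u = exp(sigma*sqrt(dt)) = 1.496383; d = 1/u = 0.668278
p = (exp((r-q)*dt) - d) / (u - d) = 0.392156
Discount per step: exp(-r*dt) = 0.991536
Stock lattice S(k, i) with i counting down-moves:
  k=0: S(0,0) = 8.9200
  k=1: S(1,0) = 13.3477; S(1,1) = 5.9610
  k=2: S(2,0) = 19.9733; S(2,1) = 8.9200; S(2,2) = 3.9836
  k=3: S(3,0) = 29.8877; S(3,1) = 13.3477; S(3,2) = 5.9610; S(3,3) = 2.6622
Terminal payoffs V(N, i) = max(K - S_T, 0):
  V(3,0) = 0.000000; V(3,1) = 0.000000; V(3,2) = 1.948959; V(3,3) = 5.247825
Backward induction: V(k, i) = exp(-r*dt) * [p * V(k+1, i) + (1-p) * V(k+1, i+1)].
  V(2,0) = exp(-r*dt) * [p*0.000000 + (1-p)*0.000000] = 0.000000
  V(2,1) = exp(-r*dt) * [p*0.000000 + (1-p)*1.948959] = 1.174636
  V(2,2) = exp(-r*dt) * [p*1.948959 + (1-p)*5.247825] = 3.920687
  V(1,0) = exp(-r*dt) * [p*0.000000 + (1-p)*1.174636] = 0.707952
  V(1,1) = exp(-r*dt) * [p*1.174636 + (1-p)*3.920687] = 2.819737
  V(0,0) = exp(-r*dt) * [p*0.707952 + (1-p)*2.819737] = 1.974731


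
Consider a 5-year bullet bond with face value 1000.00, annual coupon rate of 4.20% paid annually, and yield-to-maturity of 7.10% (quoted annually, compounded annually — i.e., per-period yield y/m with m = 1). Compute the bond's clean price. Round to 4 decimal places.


Answer: Price = 881.4120

Derivation:
Coupon per period c = face * coupon_rate / m = 42.000000
Periods per year m = 1; per-period yield y/m = 0.071000
Number of cashflows N = 5
Cashflows (t years, CF_t, discount factor 1/(1+y/m)^(m*t), PV):
  t = 1.0000: CF_t = 42.000000, DF = 0.933707, PV = 39.215686
  t = 2.0000: CF_t = 42.000000, DF = 0.871808, PV = 36.615954
  t = 3.0000: CF_t = 42.000000, DF = 0.814013, PV = 34.188565
  t = 4.0000: CF_t = 42.000000, DF = 0.760050, PV = 31.922097
  t = 5.0000: CF_t = 1042.000000, DF = 0.709664, PV = 739.469668
Price P = sum_t PV_t = 881.411970


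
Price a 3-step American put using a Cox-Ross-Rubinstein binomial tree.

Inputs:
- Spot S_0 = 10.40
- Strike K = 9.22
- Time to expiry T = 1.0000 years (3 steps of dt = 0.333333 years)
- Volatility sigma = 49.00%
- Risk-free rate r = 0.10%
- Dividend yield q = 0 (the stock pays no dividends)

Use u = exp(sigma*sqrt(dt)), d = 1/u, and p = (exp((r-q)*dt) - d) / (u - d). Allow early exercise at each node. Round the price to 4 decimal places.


Answer: Price = V(0,0) = 1.4605

Derivation:
dt = T/N = 0.333333
u = exp(sigma*sqrt(dt)) = 1.326975; d = 1/u = 0.753594
p = (exp((r-q)*dt) - d) / (u - d) = 0.430324
Discount per step: exp(-r*dt) = 0.999667
Stock lattice S(k, i) with i counting down-moves:
  k=0: S(0,0) = 10.4000
  k=1: S(1,0) = 13.8005; S(1,1) = 7.8374
  k=2: S(2,0) = 18.3130; S(2,1) = 10.4000; S(2,2) = 5.9062
  k=3: S(3,0) = 24.3008; S(3,1) = 13.8005; S(3,2) = 7.8374; S(3,3) = 4.4509
Terminal payoffs V(N, i) = max(K - S_T, 0):
  V(3,0) = 0.000000; V(3,1) = 0.000000; V(3,2) = 1.382623; V(3,3) = 4.769124
Backward induction: V(k, i) = exp(-r*dt) * [p * V(k+1, i) + (1-p) * V(k+1, i+1)]; then take max(V_cont, immediate exercise) for American.
  V(2,0) = exp(-r*dt) * [p*0.000000 + (1-p)*0.000000] = 0.000000; exercise = 0.000000; V(2,0) = max -> 0.000000
  V(2,1) = exp(-r*dt) * [p*0.000000 + (1-p)*1.382623] = 0.787385; exercise = 0.000000; V(2,1) = max -> 0.787385
  V(2,2) = exp(-r*dt) * [p*1.382623 + (1-p)*4.769124] = 3.310728; exercise = 3.313801; V(2,2) = max -> 3.313801
  V(1,0) = exp(-r*dt) * [p*0.000000 + (1-p)*0.787385] = 0.448405; exercise = 0.000000; V(1,0) = max -> 0.448405
  V(1,1) = exp(-r*dt) * [p*0.787385 + (1-p)*3.313801] = 2.225881; exercise = 1.382623; V(1,1) = max -> 2.225881
  V(0,0) = exp(-r*dt) * [p*0.448405 + (1-p)*2.225881] = 1.460504; exercise = 0.000000; V(0,0) = max -> 1.460504


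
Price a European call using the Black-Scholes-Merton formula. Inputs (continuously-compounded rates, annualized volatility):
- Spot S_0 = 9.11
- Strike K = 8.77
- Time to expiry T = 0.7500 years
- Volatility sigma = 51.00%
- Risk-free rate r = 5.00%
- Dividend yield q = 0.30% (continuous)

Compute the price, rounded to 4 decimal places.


Answer: Price = 1.8744

Derivation:
d1 = (ln(S/K) + (r - q + 0.5*sigma^2) * T) / (sigma * sqrt(T)) = 0.38676447
d2 = d1 - sigma * sqrt(T) = -0.05490849
exp(-rT) = 0.96319442; exp(-qT) = 0.99775253
C = S_0 * exp(-qT) * N(d1) - K * exp(-rT) * N(d2)
N(d1) = 0.65053471; N(d2) = 0.47810568
C = 9.1100 * 0.99775253 * 0.65053471 - 8.7700 * 0.96319442 * 0.47810568 = 1.8744


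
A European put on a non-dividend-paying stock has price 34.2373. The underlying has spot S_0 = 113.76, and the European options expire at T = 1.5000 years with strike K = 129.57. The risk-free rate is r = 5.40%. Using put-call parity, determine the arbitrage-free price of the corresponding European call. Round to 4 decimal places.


Answer: Call price = 28.5087

Derivation:
Put-call parity: C - P = S_0 * exp(-qT) - K * exp(-rT).
S_0 * exp(-qT) = 113.7600 * 1.00000000 = 113.76000000
K * exp(-rT) = 129.5700 * 0.92219369 = 119.48863660
C = P + S*exp(-qT) - K*exp(-rT)
C = 34.2373 + 113.76000000 - 119.48863660 = 28.5087


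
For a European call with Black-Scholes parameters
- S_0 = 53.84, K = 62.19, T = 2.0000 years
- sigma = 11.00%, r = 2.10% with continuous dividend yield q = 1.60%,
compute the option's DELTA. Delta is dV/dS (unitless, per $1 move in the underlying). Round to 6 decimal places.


Answer: Delta = 0.209490

Derivation:
d1 = -0.7847440831; d2 = -0.9403075749
phi(d1) = 0.2932147008; exp(-qT) = 0.9685065821; exp(-rT) = 0.9588697806
N(d1) = 0.2163018154
Delta = exp(-qT) * N(d1) = 0.9685065821 * 0.2163018154 = 0.209490


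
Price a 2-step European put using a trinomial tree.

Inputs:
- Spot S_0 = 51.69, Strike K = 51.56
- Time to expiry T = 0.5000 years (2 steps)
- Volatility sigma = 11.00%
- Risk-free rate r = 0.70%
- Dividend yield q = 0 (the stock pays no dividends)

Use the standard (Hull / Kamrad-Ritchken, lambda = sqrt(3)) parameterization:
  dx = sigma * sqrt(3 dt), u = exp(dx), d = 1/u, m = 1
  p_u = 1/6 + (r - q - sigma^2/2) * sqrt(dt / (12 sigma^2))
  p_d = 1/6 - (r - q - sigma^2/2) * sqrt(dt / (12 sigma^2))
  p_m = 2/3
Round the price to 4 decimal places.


dt = T/N = 0.250000; dx = sigma*sqrt(3*dt) = 0.095263
u = exp(dx) = 1.099948; d = 1/u = 0.909134
p_u = 0.167913, p_m = 0.666667, p_d = 0.165420
Discount per step: exp(-r*dt) = 0.998252
Stock lattice S(k, j) with j the centered position index:
  k=0: S(0,+0) = 51.6900
  k=1: S(1,-1) = 46.9931; S(1,+0) = 51.6900; S(1,+1) = 56.8563
  k=2: S(2,-2) = 42.7231; S(2,-1) = 46.9931; S(2,+0) = 51.6900; S(2,+1) = 56.8563; S(2,+2) = 62.5390
Terminal payoffs V(N, j) = max(K - S_T, 0):
  V(2,-2) = 8.836943; V(2,-1) = 4.566864; V(2,+0) = 0.000000; V(2,+1) = 0.000000; V(2,+2) = 0.000000
Backward induction: V(k, j) = exp(-r*dt) * [p_u * V(k+1, j+1) + p_m * V(k+1, j) + p_d * V(k+1, j-1)]
  V(1,-1) = exp(-r*dt) * [p_u*0.000000 + p_m*4.566864 + p_d*8.836943] = 4.498505
  V(1,+0) = exp(-r*dt) * [p_u*0.000000 + p_m*0.000000 + p_d*4.566864] = 0.754130
  V(1,+1) = exp(-r*dt) * [p_u*0.000000 + p_m*0.000000 + p_d*0.000000] = 0.000000
  V(0,+0) = exp(-r*dt) * [p_u*0.000000 + p_m*0.754130 + p_d*4.498505] = 1.244717

Answer: Price = V(0,0) = 1.2447


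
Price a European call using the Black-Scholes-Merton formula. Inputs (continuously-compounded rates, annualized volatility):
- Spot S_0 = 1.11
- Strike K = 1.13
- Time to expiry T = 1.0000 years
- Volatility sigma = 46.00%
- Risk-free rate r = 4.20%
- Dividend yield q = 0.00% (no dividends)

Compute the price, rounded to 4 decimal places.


d1 = (ln(S/K) + (r - q + 0.5*sigma^2) * T) / (sigma * sqrt(T)) = 0.28248344
d2 = d1 - sigma * sqrt(T) = -0.17751656
exp(-rT) = 0.95886978; exp(-qT) = 1.00000000
C = S_0 * exp(-qT) * N(d1) - K * exp(-rT) * N(d2)
N(d1) = 0.61121358; N(d2) = 0.42955133
C = 1.1100 * 1.00000000 * 0.61121358 - 1.1300 * 0.95886978 * 0.42955133 = 0.2130

Answer: Price = 0.2130


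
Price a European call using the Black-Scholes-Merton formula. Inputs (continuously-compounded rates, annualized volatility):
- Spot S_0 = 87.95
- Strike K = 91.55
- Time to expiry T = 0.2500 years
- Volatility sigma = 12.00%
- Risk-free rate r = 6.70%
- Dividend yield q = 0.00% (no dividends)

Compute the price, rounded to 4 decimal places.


d1 = (ln(S/K) + (r - q + 0.5*sigma^2) * T) / (sigma * sqrt(T)) = -0.35944667
d2 = d1 - sigma * sqrt(T) = -0.41944667
exp(-rT) = 0.98338950; exp(-qT) = 1.00000000
C = S_0 * exp(-qT) * N(d1) - K * exp(-rT) * N(d2)
N(d1) = 0.35963048; N(d2) = 0.33744486
C = 87.9500 * 1.00000000 * 0.35963048 - 91.5500 * 0.98338950 * 0.33744486 = 1.2496

Answer: Price = 1.2496


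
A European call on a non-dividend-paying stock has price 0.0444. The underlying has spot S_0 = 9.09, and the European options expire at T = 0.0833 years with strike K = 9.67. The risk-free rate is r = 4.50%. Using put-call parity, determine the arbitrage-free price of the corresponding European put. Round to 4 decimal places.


Answer: Put price = 0.5882

Derivation:
Put-call parity: C - P = S_0 * exp(-qT) - K * exp(-rT).
S_0 * exp(-qT) = 9.0900 * 1.00000000 = 9.09000000
K * exp(-rT) = 9.6700 * 0.99625852 = 9.63381986
P = C - S*exp(-qT) + K*exp(-rT)
P = 0.0444 - 9.09000000 + 9.63381986 = 0.5882


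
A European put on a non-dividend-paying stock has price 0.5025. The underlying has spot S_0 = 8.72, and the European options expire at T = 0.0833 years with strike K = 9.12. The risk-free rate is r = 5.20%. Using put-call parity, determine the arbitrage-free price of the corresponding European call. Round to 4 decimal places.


Put-call parity: C - P = S_0 * exp(-qT) - K * exp(-rT).
S_0 * exp(-qT) = 8.7200 * 1.00000000 = 8.72000000
K * exp(-rT) = 9.1200 * 0.99567777 = 9.08058124
C = P + S*exp(-qT) - K*exp(-rT)
C = 0.5025 + 8.72000000 - 9.08058124 = 0.1419

Answer: Call price = 0.1419


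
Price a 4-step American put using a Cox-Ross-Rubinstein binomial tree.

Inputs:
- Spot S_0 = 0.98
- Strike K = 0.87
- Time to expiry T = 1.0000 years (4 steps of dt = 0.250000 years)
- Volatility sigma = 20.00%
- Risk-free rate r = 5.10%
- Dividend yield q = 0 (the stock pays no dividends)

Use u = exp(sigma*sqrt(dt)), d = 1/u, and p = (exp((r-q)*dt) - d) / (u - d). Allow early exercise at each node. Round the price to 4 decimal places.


dt = T/N = 0.250000
u = exp(sigma*sqrt(dt)) = 1.105171; d = 1/u = 0.904837
p = (exp((r-q)*dt) - d) / (u - d) = 0.539072
Discount per step: exp(-r*dt) = 0.987331
Stock lattice S(k, i) with i counting down-moves:
  k=0: S(0,0) = 0.9800
  k=1: S(1,0) = 1.0831; S(1,1) = 0.8867
  k=2: S(2,0) = 1.1970; S(2,1) = 0.9800; S(2,2) = 0.8024
  k=3: S(3,0) = 1.3229; S(3,1) = 1.0831; S(3,2) = 0.8867; S(3,3) = 0.7260
  k=4: S(4,0) = 1.4620; S(4,1) = 1.1970; S(4,2) = 0.9800; S(4,3) = 0.8024; S(4,4) = 0.6569
Terminal payoffs V(N, i) = max(K - S_T, 0):
  V(4,0) = 0.000000; V(4,1) = 0.000000; V(4,2) = 0.000000; V(4,3) = 0.067644; V(4,4) = 0.213086
Backward induction: V(k, i) = exp(-r*dt) * [p * V(k+1, i) + (1-p) * V(k+1, i+1)]; then take max(V_cont, immediate exercise) for American.
  V(3,0) = exp(-r*dt) * [p*0.000000 + (1-p)*0.000000] = 0.000000; exercise = 0.000000; V(3,0) = max -> 0.000000
  V(3,1) = exp(-r*dt) * [p*0.000000 + (1-p)*0.000000] = 0.000000; exercise = 0.000000; V(3,1) = max -> 0.000000
  V(3,2) = exp(-r*dt) * [p*0.000000 + (1-p)*0.067644] = 0.030784; exercise = 0.000000; V(3,2) = max -> 0.030784
  V(3,3) = exp(-r*dt) * [p*0.067644 + (1-p)*0.213086] = 0.132976; exercise = 0.143998; V(3,3) = max -> 0.143998
  V(2,0) = exp(-r*dt) * [p*0.000000 + (1-p)*0.000000] = 0.000000; exercise = 0.000000; V(2,0) = max -> 0.000000
  V(2,1) = exp(-r*dt) * [p*0.000000 + (1-p)*0.030784] = 0.014009; exercise = 0.000000; V(2,1) = max -> 0.014009
  V(2,2) = exp(-r*dt) * [p*0.030784 + (1-p)*0.143998] = 0.081916; exercise = 0.067644; V(2,2) = max -> 0.081916
  V(1,0) = exp(-r*dt) * [p*0.000000 + (1-p)*0.014009] = 0.006376; exercise = 0.000000; V(1,0) = max -> 0.006376
  V(1,1) = exp(-r*dt) * [p*0.014009 + (1-p)*0.081916] = 0.044736; exercise = 0.000000; V(1,1) = max -> 0.044736
  V(0,0) = exp(-r*dt) * [p*0.006376 + (1-p)*0.044736] = 0.023752; exercise = 0.000000; V(0,0) = max -> 0.023752

Answer: Price = V(0,0) = 0.0238


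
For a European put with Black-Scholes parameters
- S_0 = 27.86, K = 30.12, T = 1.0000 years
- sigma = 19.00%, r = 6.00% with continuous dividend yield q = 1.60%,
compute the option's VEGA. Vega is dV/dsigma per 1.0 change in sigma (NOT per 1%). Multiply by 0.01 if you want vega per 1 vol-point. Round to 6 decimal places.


Answer: Vega = 10.899653

Derivation:
d1 = -0.0839338662; d2 = -0.2739338662
phi(d1) = 0.3975394994; exp(-qT) = 0.9841273201; exp(-rT) = 0.9417645336
Vega = S * exp(-qT) * phi(d1) * sqrt(T) = 27.8600 * 0.9841273201 * 0.3975394994 * 1.0000000000 = 10.899653


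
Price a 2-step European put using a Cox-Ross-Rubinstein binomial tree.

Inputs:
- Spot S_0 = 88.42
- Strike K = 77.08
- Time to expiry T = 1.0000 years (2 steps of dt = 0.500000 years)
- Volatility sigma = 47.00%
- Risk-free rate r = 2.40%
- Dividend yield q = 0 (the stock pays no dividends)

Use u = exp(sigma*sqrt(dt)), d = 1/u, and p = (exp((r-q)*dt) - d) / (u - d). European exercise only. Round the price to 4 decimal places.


Answer: Price = V(0,0) = 9.8287

Derivation:
dt = T/N = 0.500000
u = exp(sigma*sqrt(dt)) = 1.394227; d = 1/u = 0.717243
p = (exp((r-q)*dt) - d) / (u - d) = 0.435504
Discount per step: exp(-r*dt) = 0.988072
Stock lattice S(k, i) with i counting down-moves:
  k=0: S(0,0) = 88.4200
  k=1: S(1,0) = 123.2776; S(1,1) = 63.4187
  k=2: S(2,0) = 171.8769; S(2,1) = 88.4200; S(2,2) = 45.4866
Terminal payoffs V(N, i) = max(K - S_T, 0):
  V(2,0) = 0.000000; V(2,1) = 0.000000; V(2,2) = 31.593398
Backward induction: V(k, i) = exp(-r*dt) * [p * V(k+1, i) + (1-p) * V(k+1, i+1)].
  V(1,0) = exp(-r*dt) * [p*0.000000 + (1-p)*0.000000] = 0.000000
  V(1,1) = exp(-r*dt) * [p*0.000000 + (1-p)*31.593398] = 17.621620
  V(0,0) = exp(-r*dt) * [p*0.000000 + (1-p)*17.621620] = 9.828683


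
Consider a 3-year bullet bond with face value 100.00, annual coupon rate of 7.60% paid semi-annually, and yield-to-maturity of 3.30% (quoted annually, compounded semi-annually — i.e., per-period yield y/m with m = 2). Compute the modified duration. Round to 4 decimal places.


Coupon per period c = face * coupon_rate / m = 3.800000
Periods per year m = 2; per-period yield y/m = 0.016500
Number of cashflows N = 6
Cashflows (t years, CF_t, discount factor 1/(1+y/m)^(m*t), PV):
  t = 0.5000: CF_t = 3.800000, DF = 0.983768, PV = 3.738318
  t = 1.0000: CF_t = 3.800000, DF = 0.967799, PV = 3.677637
  t = 1.5000: CF_t = 3.800000, DF = 0.952090, PV = 3.617941
  t = 2.0000: CF_t = 3.800000, DF = 0.936635, PV = 3.559214
  t = 2.5000: CF_t = 3.800000, DF = 0.921432, PV = 3.501440
  t = 3.0000: CF_t = 103.800000, DF = 0.906475, PV = 94.092077
Price P = sum_t PV_t = 112.186626
First compute Macaulay numerator sum_t t * PV_t:
  t * PV_t at t = 0.5000: 1.869159
  t * PV_t at t = 1.0000: 3.677637
  t * PV_t at t = 1.5000: 5.426911
  t * PV_t at t = 2.0000: 7.118427
  t * PV_t at t = 2.5000: 8.753600
  t * PV_t at t = 3.0000: 282.276231
Macaulay duration D = 309.121965 / 112.186626 = 2.755426
Modified duration = D / (1 + y/m) = 2.755426 / (1 + 0.016500) = 2.710700

Answer: Modified duration = 2.7107


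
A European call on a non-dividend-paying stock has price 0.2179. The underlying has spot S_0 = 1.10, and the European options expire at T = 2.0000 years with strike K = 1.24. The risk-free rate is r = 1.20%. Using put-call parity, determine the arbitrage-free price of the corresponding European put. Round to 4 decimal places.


Answer: Put price = 0.3285

Derivation:
Put-call parity: C - P = S_0 * exp(-qT) - K * exp(-rT).
S_0 * exp(-qT) = 1.1000 * 1.00000000 = 1.10000000
K * exp(-rT) = 1.2400 * 0.97628571 = 1.21059428
P = C - S*exp(-qT) + K*exp(-rT)
P = 0.2179 - 1.10000000 + 1.21059428 = 0.3285


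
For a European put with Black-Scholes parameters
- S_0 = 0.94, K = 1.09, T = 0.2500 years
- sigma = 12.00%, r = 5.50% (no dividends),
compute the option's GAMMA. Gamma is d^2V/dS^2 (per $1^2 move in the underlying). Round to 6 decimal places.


d1 = -2.2083849993; d2 = -2.2683849993
phi(d1) = 0.0348249677; exp(-qT) = 1.0000000000; exp(-rT) = 0.9863440995
Gamma = exp(-qT) * phi(d1) / (S * sigma * sqrt(T)) = 1.0000000000 * 0.0348249677 / (0.9400 * 0.1200 * 0.5000000000) = 0.617464

Answer: Gamma = 0.617464


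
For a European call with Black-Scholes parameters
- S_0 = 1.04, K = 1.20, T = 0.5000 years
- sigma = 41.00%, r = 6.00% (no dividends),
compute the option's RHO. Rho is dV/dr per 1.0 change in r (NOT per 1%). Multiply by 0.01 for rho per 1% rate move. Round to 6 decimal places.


d1 = -0.2451620050; d2 = -0.5350757852
phi(d1) = 0.3871315437; exp(-qT) = 1.0000000000; exp(-rT) = 0.9704455335
N(d2) = 0.2962987267
Rho = K*T*exp(-rT)*N(d2) = 1.2000 * 0.5000 * 0.9704455335 * 0.2962987267 = 0.172525

Answer: Rho = 0.172525


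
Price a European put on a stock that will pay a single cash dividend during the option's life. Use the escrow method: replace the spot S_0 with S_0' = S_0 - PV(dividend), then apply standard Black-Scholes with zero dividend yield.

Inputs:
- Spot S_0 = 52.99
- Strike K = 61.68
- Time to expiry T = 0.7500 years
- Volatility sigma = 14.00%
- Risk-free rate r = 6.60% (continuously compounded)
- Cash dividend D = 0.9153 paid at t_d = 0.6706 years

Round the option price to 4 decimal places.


PV(D) = D * exp(-r * t_d) = 0.9153 * 0.95670556 = 0.87567260
S_0' = S_0 - PV(D) = 52.9900 - 0.87567260 = 52.11432740
d1 = (ln(S_0'/K) + (r + sigma^2/2)*T) / (sigma*sqrt(T)) = -0.92103715
d2 = d1 - sigma*sqrt(T) = -1.04228071
exp(-rT) = 0.95170516
N(-d1) = 0.82148449; N(-d2) = 0.85135922
P = K * exp(-rT) * N(-d2) - S_0' * N(-d1) = 61.6800 * 0.95170516 * 0.85135922 - 52.11432740 * 0.82148449 = 7.1647

Answer: Price = 7.1647


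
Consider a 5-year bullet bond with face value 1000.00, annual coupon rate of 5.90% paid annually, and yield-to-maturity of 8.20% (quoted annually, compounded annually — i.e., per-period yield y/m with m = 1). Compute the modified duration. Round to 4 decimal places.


Answer: Modified duration = 4.1069

Derivation:
Coupon per period c = face * coupon_rate / m = 59.000000
Periods per year m = 1; per-period yield y/m = 0.082000
Number of cashflows N = 5
Cashflows (t years, CF_t, discount factor 1/(1+y/m)^(m*t), PV):
  t = 1.0000: CF_t = 59.000000, DF = 0.924214, PV = 54.528651
  t = 2.0000: CF_t = 59.000000, DF = 0.854172, PV = 50.396165
  t = 3.0000: CF_t = 59.000000, DF = 0.789438, PV = 46.576862
  t = 4.0000: CF_t = 59.000000, DF = 0.729610, PV = 43.047008
  t = 5.0000: CF_t = 1059.000000, DF = 0.674316, PV = 714.101025
Price P = sum_t PV_t = 908.649711
First compute Macaulay numerator sum_t t * PV_t:
  t * PV_t at t = 1.0000: 54.528651
  t * PV_t at t = 2.0000: 100.792330
  t * PV_t at t = 3.0000: 139.730587
  t * PV_t at t = 4.0000: 172.188031
  t * PV_t at t = 5.0000: 3570.505123
Macaulay duration D = 4037.744722 / 908.649711 = 4.443676
Modified duration = D / (1 + y/m) = 4.443676 / (1 + 0.082000) = 4.106909


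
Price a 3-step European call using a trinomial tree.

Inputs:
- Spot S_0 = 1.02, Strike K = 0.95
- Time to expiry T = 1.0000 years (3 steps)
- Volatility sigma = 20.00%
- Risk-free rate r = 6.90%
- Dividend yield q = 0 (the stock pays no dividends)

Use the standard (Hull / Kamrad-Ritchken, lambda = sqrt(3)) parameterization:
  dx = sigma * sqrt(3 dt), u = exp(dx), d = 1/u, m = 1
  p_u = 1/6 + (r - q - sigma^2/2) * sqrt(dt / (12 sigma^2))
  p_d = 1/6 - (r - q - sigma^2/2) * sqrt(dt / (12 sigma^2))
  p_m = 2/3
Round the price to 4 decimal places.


dt = T/N = 0.333333; dx = sigma*sqrt(3*dt) = 0.200000
u = exp(dx) = 1.221403; d = 1/u = 0.818731
p_u = 0.207500, p_m = 0.666667, p_d = 0.125833
Discount per step: exp(-r*dt) = 0.977262
Stock lattice S(k, j) with j the centered position index:
  k=0: S(0,+0) = 1.0200
  k=1: S(1,-1) = 0.8351; S(1,+0) = 1.0200; S(1,+1) = 1.2458
  k=2: S(2,-2) = 0.6837; S(2,-1) = 0.8351; S(2,+0) = 1.0200; S(2,+1) = 1.2458; S(2,+2) = 1.5217
  k=3: S(3,-3) = 0.5598; S(3,-2) = 0.6837; S(3,-1) = 0.8351; S(3,+0) = 1.0200; S(3,+1) = 1.2458; S(3,+2) = 1.5217; S(3,+3) = 1.8586
Terminal payoffs V(N, j) = max(S_T - K, 0):
  V(3,-3) = 0.000000; V(3,-2) = 0.000000; V(3,-1) = 0.000000; V(3,+0) = 0.070000; V(3,+1) = 0.295831; V(3,+2) = 0.571661; V(3,+3) = 0.908561
Backward induction: V(k, j) = exp(-r*dt) * [p_u * V(k+1, j+1) + p_m * V(k+1, j) + p_d * V(k+1, j-1)]
  V(2,-2) = exp(-r*dt) * [p_u*0.000000 + p_m*0.000000 + p_d*0.000000] = 0.000000
  V(2,-1) = exp(-r*dt) * [p_u*0.070000 + p_m*0.000000 + p_d*0.000000] = 0.014195
  V(2,+0) = exp(-r*dt) * [p_u*0.295831 + p_m*0.070000 + p_d*0.000000] = 0.105595
  V(2,+1) = exp(-r*dt) * [p_u*0.571661 + p_m*0.295831 + p_d*0.070000] = 0.317267
  V(2,+2) = exp(-r*dt) * [p_u*0.908561 + p_m*0.571661 + p_d*0.295831] = 0.593061
  V(1,-1) = exp(-r*dt) * [p_u*0.105595 + p_m*0.014195 + p_d*0.000000] = 0.030661
  V(1,+0) = exp(-r*dt) * [p_u*0.317267 + p_m*0.105595 + p_d*0.014195] = 0.134877
  V(1,+1) = exp(-r*dt) * [p_u*0.593061 + p_m*0.317267 + p_d*0.105595] = 0.339949
  V(0,+0) = exp(-r*dt) * [p_u*0.339949 + p_m*0.134877 + p_d*0.030661] = 0.160580

Answer: Price = V(0,0) = 0.1606


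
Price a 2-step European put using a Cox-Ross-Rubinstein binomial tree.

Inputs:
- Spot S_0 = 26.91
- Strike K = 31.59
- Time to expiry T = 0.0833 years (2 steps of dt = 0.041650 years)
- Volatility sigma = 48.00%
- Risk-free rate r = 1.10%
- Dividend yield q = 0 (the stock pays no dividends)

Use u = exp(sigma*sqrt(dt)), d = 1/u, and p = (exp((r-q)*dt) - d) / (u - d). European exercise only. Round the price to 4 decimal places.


dt = T/N = 0.041650
u = exp(sigma*sqrt(dt)) = 1.102919; d = 1/u = 0.906685
p = (exp((r-q)*dt) - d) / (u - d) = 0.477865
Discount per step: exp(-r*dt) = 0.999542
Stock lattice S(k, i) with i counting down-moves:
  k=0: S(0,0) = 26.9100
  k=1: S(1,0) = 29.6795; S(1,1) = 24.3989
  k=2: S(2,0) = 32.7341; S(2,1) = 26.9100; S(2,2) = 22.1221
Terminal payoffs V(N, i) = max(K - S_T, 0):
  V(2,0) = 0.000000; V(2,1) = 4.680000; V(2,2) = 9.467881
Backward induction: V(k, i) = exp(-r*dt) * [p * V(k+1, i) + (1-p) * V(k+1, i+1)].
  V(1,0) = exp(-r*dt) * [p*0.000000 + (1-p)*4.680000] = 2.442473
  V(1,1) = exp(-r*dt) * [p*4.680000 + (1-p)*9.467881] = 7.176632
  V(0,0) = exp(-r*dt) * [p*2.442473 + (1-p)*7.176632] = 4.912093

Answer: Price = V(0,0) = 4.9121


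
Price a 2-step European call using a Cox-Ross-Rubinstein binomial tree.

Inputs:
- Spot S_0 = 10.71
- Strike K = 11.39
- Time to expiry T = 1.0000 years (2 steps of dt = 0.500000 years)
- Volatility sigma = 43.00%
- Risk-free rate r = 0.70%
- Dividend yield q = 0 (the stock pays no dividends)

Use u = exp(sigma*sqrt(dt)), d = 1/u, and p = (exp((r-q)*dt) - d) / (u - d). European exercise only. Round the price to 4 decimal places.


Answer: Price = V(0,0) = 1.5227

Derivation:
dt = T/N = 0.500000
u = exp(sigma*sqrt(dt)) = 1.355345; d = 1/u = 0.737820
p = (exp((r-q)*dt) - d) / (u - d) = 0.430244
Discount per step: exp(-r*dt) = 0.996506
Stock lattice S(k, i) with i counting down-moves:
  k=0: S(0,0) = 10.7100
  k=1: S(1,0) = 14.5157; S(1,1) = 7.9020
  k=2: S(2,0) = 19.6738; S(2,1) = 10.7100; S(2,2) = 5.8303
Terminal payoffs V(N, i) = max(S_T - K, 0):
  V(2,0) = 8.283838; V(2,1) = 0.000000; V(2,2) = 0.000000
Backward induction: V(k, i) = exp(-r*dt) * [p * V(k+1, i) + (1-p) * V(k+1, i+1)].
  V(1,0) = exp(-r*dt) * [p*8.283838 + (1-p)*0.000000] = 3.551619
  V(1,1) = exp(-r*dt) * [p*0.000000 + (1-p)*0.000000] = 0.000000
  V(0,0) = exp(-r*dt) * [p*3.551619 + (1-p)*0.000000] = 1.522724


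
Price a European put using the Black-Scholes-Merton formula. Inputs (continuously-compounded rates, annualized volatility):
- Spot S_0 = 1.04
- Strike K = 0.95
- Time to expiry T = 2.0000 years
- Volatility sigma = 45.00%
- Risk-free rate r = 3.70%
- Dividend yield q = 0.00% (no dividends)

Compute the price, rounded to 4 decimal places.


d1 = (ln(S/K) + (r - q + 0.5*sigma^2) * T) / (sigma * sqrt(T)) = 0.57670687
d2 = d1 - sigma * sqrt(T) = -0.05968923
exp(-rT) = 0.92867169; exp(-qT) = 1.00000000
P = K * exp(-rT) * N(-d2) - S_0 * exp(-qT) * N(-d1)
N(-d1) = 0.28206874; N(-d2) = 0.52379842
P = 0.9500 * 0.92867169 * 0.52379842 - 1.0400 * 1.00000000 * 0.28206874 = 0.1688

Answer: Price = 0.1688


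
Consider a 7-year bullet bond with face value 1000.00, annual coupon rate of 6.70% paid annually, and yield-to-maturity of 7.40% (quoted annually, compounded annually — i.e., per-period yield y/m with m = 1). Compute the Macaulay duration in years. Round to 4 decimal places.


Answer: Macaulay duration = 5.7852 years

Derivation:
Coupon per period c = face * coupon_rate / m = 67.000000
Periods per year m = 1; per-period yield y/m = 0.074000
Number of cashflows N = 7
Cashflows (t years, CF_t, discount factor 1/(1+y/m)^(m*t), PV):
  t = 1.0000: CF_t = 67.000000, DF = 0.931099, PV = 62.383613
  t = 2.0000: CF_t = 67.000000, DF = 0.866945, PV = 58.085300
  t = 3.0000: CF_t = 67.000000, DF = 0.807211, PV = 54.083148
  t = 4.0000: CF_t = 67.000000, DF = 0.751593, PV = 50.356748
  t = 5.0000: CF_t = 67.000000, DF = 0.699808, PV = 46.887103
  t = 6.0000: CF_t = 67.000000, DF = 0.651590, PV = 43.656520
  t = 7.0000: CF_t = 1067.000000, DF = 0.606694, PV = 647.342991
Price P = sum_t PV_t = 962.795422
Macaulay numerator sum_t t * PV_t:
  t * PV_t at t = 1.0000: 62.383613
  t * PV_t at t = 2.0000: 116.170601
  t * PV_t at t = 3.0000: 162.249443
  t * PV_t at t = 4.0000: 201.426993
  t * PV_t at t = 5.0000: 234.435513
  t * PV_t at t = 6.0000: 261.939120
  t * PV_t at t = 7.0000: 4531.400935
Macaulay duration D = (sum_t t * PV_t) / P = 5570.006217 / 962.795422 = 5.785244


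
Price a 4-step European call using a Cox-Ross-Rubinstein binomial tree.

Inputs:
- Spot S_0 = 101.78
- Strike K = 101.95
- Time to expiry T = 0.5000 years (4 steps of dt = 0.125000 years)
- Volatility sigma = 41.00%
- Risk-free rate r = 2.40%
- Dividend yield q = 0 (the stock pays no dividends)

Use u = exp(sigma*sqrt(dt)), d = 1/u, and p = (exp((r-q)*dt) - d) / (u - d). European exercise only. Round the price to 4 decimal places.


Answer: Price = V(0,0) = 11.5311

Derivation:
dt = T/N = 0.125000
u = exp(sigma*sqrt(dt)) = 1.155990; d = 1/u = 0.865060
p = (exp((r-q)*dt) - d) / (u - d) = 0.474151
Discount per step: exp(-r*dt) = 0.997004
Stock lattice S(k, i) with i counting down-moves:
  k=0: S(0,0) = 101.7800
  k=1: S(1,0) = 117.6566; S(1,1) = 88.0458
  k=2: S(2,0) = 136.0099; S(2,1) = 101.7800; S(2,2) = 76.1648
  k=3: S(3,0) = 157.2260; S(3,1) = 117.6566; S(3,2) = 88.0458; S(3,3) = 65.8871
  k=4: S(4,0) = 181.7516; S(4,1) = 136.0099; S(4,2) = 101.7800; S(4,3) = 76.1648; S(4,4) = 56.9963
Terminal payoffs V(N, i) = max(S_T - K, 0):
  V(4,0) = 79.801648; V(4,1) = 34.059862; V(4,2) = 0.000000; V(4,3) = 0.000000; V(4,4) = 0.000000
Backward induction: V(k, i) = exp(-r*dt) * [p * V(k+1, i) + (1-p) * V(k+1, i+1)].
  V(3,0) = exp(-r*dt) * [p*79.801648 + (1-p)*34.059862] = 55.581397
  V(3,1) = exp(-r*dt) * [p*34.059862 + (1-p)*0.000000] = 16.101153
  V(3,2) = exp(-r*dt) * [p*0.000000 + (1-p)*0.000000] = 0.000000
  V(3,3) = exp(-r*dt) * [p*0.000000 + (1-p)*0.000000] = 0.000000
  V(2,0) = exp(-r*dt) * [p*55.581397 + (1-p)*16.101153] = 34.716458
  V(2,1) = exp(-r*dt) * [p*16.101153 + (1-p)*0.000000] = 7.611515
  V(2,2) = exp(-r*dt) * [p*0.000000 + (1-p)*0.000000] = 0.000000
  V(1,0) = exp(-r*dt) * [p*34.716458 + (1-p)*7.611515] = 20.402062
  V(1,1) = exp(-r*dt) * [p*7.611515 + (1-p)*0.000000] = 3.598199
  V(0,0) = exp(-r*dt) * [p*20.402062 + (1-p)*3.598199] = 11.531128


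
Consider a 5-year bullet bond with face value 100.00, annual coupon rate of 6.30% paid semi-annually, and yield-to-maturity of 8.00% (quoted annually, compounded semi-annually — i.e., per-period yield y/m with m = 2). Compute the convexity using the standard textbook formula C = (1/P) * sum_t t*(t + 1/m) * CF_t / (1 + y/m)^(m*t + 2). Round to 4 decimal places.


Answer: Convexity = 20.9960

Derivation:
Coupon per period c = face * coupon_rate / m = 3.150000
Periods per year m = 2; per-period yield y/m = 0.040000
Number of cashflows N = 10
Cashflows (t years, CF_t, discount factor 1/(1+y/m)^(m*t), PV):
  t = 0.5000: CF_t = 3.150000, DF = 0.961538, PV = 3.028846
  t = 1.0000: CF_t = 3.150000, DF = 0.924556, PV = 2.912352
  t = 1.5000: CF_t = 3.150000, DF = 0.888996, PV = 2.800339
  t = 2.0000: CF_t = 3.150000, DF = 0.854804, PV = 2.692633
  t = 2.5000: CF_t = 3.150000, DF = 0.821927, PV = 2.589070
  t = 3.0000: CF_t = 3.150000, DF = 0.790315, PV = 2.489491
  t = 3.5000: CF_t = 3.150000, DF = 0.759918, PV = 2.393741
  t = 4.0000: CF_t = 3.150000, DF = 0.730690, PV = 2.301674
  t = 4.5000: CF_t = 3.150000, DF = 0.702587, PV = 2.213148
  t = 5.0000: CF_t = 103.150000, DF = 0.675564, PV = 69.684444
Price P = sum_t PV_t = 93.105739
Convexity numerator sum_t t*(t + 1/m) * CF_t / (1+y/m)^(m*t + 2):
  t = 0.5000: term = 1.400169
  t = 1.0000: term = 4.038950
  t = 1.5000: term = 7.767211
  t = 2.0000: term = 12.447454
  t = 2.5000: term = 17.953058
  t = 3.0000: term = 24.167579
  t = 3.5000: term = 30.984075
  t = 4.0000: term = 38.304488
  t = 4.5000: term = 46.039049
  t = 5.0000: term = 1771.747606
Convexity = (1/P) * sum = 1954.849639 / 93.105739 = 20.996017
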